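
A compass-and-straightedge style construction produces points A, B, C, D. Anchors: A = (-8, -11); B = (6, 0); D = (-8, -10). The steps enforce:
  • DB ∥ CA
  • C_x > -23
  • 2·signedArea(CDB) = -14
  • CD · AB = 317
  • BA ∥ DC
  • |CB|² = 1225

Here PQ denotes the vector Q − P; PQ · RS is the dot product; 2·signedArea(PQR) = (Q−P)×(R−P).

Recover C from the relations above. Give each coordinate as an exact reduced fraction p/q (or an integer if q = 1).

1. C_x = -22  [DB ∥ CA ∩ BA ∥ DC]
2. C_y = -21  [DB ∥ CA ∩ BA ∥ DC]
   → C = (-22, -21)

C = (-22, -21)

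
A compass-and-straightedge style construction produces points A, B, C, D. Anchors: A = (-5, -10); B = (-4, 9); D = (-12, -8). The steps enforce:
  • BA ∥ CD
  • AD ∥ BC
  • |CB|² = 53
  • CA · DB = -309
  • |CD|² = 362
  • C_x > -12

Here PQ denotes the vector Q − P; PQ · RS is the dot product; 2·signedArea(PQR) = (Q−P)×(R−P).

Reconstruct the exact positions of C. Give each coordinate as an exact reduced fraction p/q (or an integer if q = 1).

1. C_x = -11  [BA ∥ CD ∩ AD ∥ BC]
2. C_y = 11  [BA ∥ CD ∩ AD ∥ BC]
   → C = (-11, 11)

C = (-11, 11)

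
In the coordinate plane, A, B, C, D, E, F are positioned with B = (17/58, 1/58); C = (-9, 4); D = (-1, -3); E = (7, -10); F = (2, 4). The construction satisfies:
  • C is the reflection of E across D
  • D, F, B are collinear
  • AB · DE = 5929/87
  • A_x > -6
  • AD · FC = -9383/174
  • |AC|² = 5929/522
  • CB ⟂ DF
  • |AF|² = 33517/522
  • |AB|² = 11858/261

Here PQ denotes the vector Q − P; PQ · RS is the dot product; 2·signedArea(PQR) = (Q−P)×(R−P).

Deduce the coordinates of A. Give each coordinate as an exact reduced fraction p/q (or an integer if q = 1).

A = (-1027/174, 155/58)

1. A_x = -1027/174  [AB · DE = 5929/87 ∩ AD · FC = -9383/174]
2. A_y = 155/58  [AB · DE = 5929/87 ∩ AD · FC = -9383/174]
   → A = (-1027/174, 155/58)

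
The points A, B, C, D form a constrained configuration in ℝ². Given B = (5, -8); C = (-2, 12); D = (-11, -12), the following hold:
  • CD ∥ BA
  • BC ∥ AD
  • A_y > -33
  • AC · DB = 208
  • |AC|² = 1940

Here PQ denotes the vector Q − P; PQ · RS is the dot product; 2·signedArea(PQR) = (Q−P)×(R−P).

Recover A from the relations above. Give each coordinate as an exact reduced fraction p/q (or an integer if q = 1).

1. A_x = -4  [BC ∥ AD ∩ CD ∥ BA]
2. A_y = -32  [BC ∥ AD ∩ CD ∥ BA]
   → A = (-4, -32)

A = (-4, -32)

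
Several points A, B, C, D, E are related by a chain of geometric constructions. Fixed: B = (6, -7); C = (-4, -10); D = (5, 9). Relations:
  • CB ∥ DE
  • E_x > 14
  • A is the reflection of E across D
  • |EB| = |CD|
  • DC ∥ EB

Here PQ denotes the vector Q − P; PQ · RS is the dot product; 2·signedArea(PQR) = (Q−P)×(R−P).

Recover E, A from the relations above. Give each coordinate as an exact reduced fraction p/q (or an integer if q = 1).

A = (-5, 6)
E = (15, 12)

1. E_x = 15  [DC ∥ EB ∩ CB ∥ DE]
2. E_y = 12  [DC ∥ EB ∩ CB ∥ DE]
   → E = (15, 12)
3. A_x = -5  [A is the reflection of E across D]
4. A_y = 6  [A is the reflection of E across D]
   → A = (-5, 6)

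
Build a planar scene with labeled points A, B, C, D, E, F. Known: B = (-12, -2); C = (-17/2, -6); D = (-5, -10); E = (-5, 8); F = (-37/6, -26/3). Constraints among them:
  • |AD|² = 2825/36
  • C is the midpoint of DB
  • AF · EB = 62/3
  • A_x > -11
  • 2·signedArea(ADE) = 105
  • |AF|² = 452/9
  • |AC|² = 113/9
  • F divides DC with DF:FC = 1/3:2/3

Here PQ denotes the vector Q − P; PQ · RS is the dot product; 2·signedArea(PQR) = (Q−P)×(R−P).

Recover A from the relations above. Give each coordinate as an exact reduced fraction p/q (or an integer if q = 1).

1. A_x = -65/6  [2·signedArea(ADE) = 105 ∩ AF · EB = 62/3]
2. A_y = -10/3  [2·signedArea(ADE) = 105 ∩ AF · EB = 62/3]
   → A = (-65/6, -10/3)

A = (-65/6, -10/3)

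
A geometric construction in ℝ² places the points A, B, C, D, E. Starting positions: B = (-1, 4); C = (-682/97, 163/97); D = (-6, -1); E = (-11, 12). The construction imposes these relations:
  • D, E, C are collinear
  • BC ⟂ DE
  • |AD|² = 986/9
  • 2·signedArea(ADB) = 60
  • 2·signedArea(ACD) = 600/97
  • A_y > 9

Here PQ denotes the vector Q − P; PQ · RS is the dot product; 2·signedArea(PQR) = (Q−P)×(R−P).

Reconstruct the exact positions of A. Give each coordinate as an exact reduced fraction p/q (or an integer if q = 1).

1. A_x = -23/3  [2·signedArea(ACD) = 600/97 ∩ 2·signedArea(ADB) = 60]
2. A_y = 28/3  [2·signedArea(ACD) = 600/97 ∩ 2·signedArea(ADB) = 60]
   → A = (-23/3, 28/3)

A = (-23/3, 28/3)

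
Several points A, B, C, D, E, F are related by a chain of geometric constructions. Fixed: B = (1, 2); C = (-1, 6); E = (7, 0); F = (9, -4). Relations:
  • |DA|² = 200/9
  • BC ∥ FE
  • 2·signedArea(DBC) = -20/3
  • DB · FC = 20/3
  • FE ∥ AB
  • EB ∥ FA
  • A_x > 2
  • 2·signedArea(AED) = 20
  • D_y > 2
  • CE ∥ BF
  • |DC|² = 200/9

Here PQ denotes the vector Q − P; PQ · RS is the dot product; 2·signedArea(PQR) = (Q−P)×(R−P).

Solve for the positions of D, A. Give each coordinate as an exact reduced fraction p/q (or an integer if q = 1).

1. D_x = 7/3  [2·signedArea(DBC) = -20/3 ∩ DB · FC = 20/3]
2. D_y = 8/3  [2·signedArea(DBC) = -20/3 ∩ DB · FC = 20/3]
   → D = (7/3, 8/3)
3. A_x = 3  [FE ∥ AB ∩ EB ∥ FA]
4. A_y = -2  [FE ∥ AB ∩ EB ∥ FA]
   → A = (3, -2)

A = (3, -2)
D = (7/3, 8/3)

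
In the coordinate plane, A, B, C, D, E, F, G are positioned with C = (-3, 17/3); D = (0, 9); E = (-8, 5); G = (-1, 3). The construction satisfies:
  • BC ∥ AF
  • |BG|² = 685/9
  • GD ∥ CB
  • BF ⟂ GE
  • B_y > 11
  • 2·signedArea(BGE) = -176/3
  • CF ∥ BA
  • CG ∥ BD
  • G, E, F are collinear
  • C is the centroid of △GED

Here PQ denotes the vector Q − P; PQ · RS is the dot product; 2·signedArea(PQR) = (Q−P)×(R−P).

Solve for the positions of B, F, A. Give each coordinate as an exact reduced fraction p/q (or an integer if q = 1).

1. B_x = -2  [CG ∥ BD ∩ GD ∥ CB]
2. B_y = 35/3  [CG ∥ BD ∩ GD ∥ CB]
   → B = (-2, 35/3)
3. F_x = -670/159  [G, E, F are collinear ∩ BF ⟂ GE]
4. F_y = 623/159  [G, E, F are collinear ∩ BF ⟂ GE]
   → F = (-670/159, 623/159)
5. A_x = -511/159  [BC ∥ AF ∩ CF ∥ BA]
6. A_y = 1577/159  [BC ∥ AF ∩ CF ∥ BA]
   → A = (-511/159, 1577/159)

A = (-511/159, 1577/159)
B = (-2, 35/3)
F = (-670/159, 623/159)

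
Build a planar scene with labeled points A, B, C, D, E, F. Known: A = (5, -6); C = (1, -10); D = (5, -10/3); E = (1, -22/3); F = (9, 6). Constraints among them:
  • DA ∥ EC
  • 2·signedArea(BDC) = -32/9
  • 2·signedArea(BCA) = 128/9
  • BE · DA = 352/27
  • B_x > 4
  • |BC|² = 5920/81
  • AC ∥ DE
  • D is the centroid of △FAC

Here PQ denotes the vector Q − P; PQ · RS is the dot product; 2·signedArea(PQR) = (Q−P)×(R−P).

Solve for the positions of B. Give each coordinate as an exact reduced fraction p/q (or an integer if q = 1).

1. B_x = 5  [2·signedArea(BCA) = 128/9 ∩ 2·signedArea(BDC) = -32/9]
2. B_y = -22/9  [2·signedArea(BCA) = 128/9 ∩ 2·signedArea(BDC) = -32/9]
   → B = (5, -22/9)

B = (5, -22/9)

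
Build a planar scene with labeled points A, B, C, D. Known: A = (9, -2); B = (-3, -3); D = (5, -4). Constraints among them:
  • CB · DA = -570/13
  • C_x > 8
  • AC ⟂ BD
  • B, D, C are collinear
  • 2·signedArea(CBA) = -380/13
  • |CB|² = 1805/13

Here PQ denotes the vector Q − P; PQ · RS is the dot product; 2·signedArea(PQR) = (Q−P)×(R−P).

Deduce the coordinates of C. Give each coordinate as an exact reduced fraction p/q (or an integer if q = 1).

C = (113/13, -58/13)

1. C_x = 113/13  [B, D, C are collinear ∩ AC ⟂ BD]
2. C_y = -58/13  [B, D, C are collinear ∩ AC ⟂ BD]
   → C = (113/13, -58/13)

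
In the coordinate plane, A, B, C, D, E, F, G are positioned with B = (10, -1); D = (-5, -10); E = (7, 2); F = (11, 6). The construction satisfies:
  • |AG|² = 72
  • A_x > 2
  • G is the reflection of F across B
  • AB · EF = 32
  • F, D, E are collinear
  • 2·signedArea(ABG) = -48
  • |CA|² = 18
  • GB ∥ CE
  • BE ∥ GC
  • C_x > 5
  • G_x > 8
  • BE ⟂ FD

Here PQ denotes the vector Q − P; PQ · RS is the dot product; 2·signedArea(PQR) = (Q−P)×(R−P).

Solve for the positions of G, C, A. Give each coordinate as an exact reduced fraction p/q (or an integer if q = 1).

1. G_x = 9  [G is the reflection of F across B]
2. G_y = -8  [G is the reflection of F across B]
   → G = (9, -8)
3. C_x = 6  [GB ∥ CE ∩ BE ∥ GC]
4. C_y = -5  [GB ∥ CE ∩ BE ∥ GC]
   → C = (6, -5)
5. A_x = 3  [2·signedArea(ABG) = -48 ∩ AB · EF = 32]
6. A_y = -2  [2·signedArea(ABG) = -48 ∩ AB · EF = 32]
   → A = (3, -2)

A = (3, -2)
C = (6, -5)
G = (9, -8)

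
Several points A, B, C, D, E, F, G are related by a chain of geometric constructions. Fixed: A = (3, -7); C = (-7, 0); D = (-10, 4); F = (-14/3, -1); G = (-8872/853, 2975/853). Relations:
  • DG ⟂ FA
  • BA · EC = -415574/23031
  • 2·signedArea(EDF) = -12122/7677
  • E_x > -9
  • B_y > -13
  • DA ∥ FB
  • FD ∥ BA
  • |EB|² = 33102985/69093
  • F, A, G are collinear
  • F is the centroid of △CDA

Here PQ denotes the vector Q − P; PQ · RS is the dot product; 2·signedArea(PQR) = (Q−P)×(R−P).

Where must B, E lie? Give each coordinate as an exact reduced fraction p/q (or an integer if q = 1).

B = (25/3, -12)
E = (-64148/7677, 5534/2559)

1. B_x = 25/3  [FD ∥ BA ∩ DA ∥ FB]
2. B_y = -12  [FD ∥ BA ∩ DA ∥ FB]
   → B = (25/3, -12)
3. E_x = -64148/7677  [2·signedArea(EDF) = -12122/7677 ∩ BA · EC = -415574/23031]
4. E_y = 5534/2559  [2·signedArea(EDF) = -12122/7677 ∩ BA · EC = -415574/23031]
   → E = (-64148/7677, 5534/2559)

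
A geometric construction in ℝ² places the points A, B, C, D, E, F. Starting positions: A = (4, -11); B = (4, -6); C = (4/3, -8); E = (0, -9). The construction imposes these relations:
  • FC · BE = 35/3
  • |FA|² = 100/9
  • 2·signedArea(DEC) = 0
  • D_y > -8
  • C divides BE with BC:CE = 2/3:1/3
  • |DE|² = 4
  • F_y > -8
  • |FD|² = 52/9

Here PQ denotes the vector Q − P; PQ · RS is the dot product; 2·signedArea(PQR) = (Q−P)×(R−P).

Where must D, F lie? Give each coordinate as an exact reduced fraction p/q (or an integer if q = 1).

1. D_x = 8/5  [line -1·x + 4/3·y + 12 = 0 ∩ |DE|² = 4]
2. D_y = -39/5  [line -1·x + 4/3·y + 12 = 0 ∩ |DE|² = 4]
   → D = (8/5, -39/5)
3. F_x = 4  [line 4·x + 3·y + 7 = 0 ∩ |FA|² = 100/9]
4. F_y = -23/3  [line 4·x + 3·y + 7 = 0 ∩ |FA|² = 100/9]
   → F = (4, -23/3)

D = (8/5, -39/5)
F = (4, -23/3)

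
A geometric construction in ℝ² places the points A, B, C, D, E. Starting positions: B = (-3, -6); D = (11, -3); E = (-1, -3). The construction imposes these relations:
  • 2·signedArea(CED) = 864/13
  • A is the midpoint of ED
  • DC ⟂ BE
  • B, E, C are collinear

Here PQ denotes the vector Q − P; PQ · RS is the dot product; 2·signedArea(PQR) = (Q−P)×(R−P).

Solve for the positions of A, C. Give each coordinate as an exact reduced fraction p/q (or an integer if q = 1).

A = (5, -3)
C = (35/13, 33/13)

1. A_x = 5  [A is the midpoint of ED]
2. A_y = -3  [A is the midpoint of ED]
   → A = (5, -3)
3. C_x = 35/13  [B, E, C are collinear ∩ DC ⟂ BE]
4. C_y = 33/13  [B, E, C are collinear ∩ DC ⟂ BE]
   → C = (35/13, 33/13)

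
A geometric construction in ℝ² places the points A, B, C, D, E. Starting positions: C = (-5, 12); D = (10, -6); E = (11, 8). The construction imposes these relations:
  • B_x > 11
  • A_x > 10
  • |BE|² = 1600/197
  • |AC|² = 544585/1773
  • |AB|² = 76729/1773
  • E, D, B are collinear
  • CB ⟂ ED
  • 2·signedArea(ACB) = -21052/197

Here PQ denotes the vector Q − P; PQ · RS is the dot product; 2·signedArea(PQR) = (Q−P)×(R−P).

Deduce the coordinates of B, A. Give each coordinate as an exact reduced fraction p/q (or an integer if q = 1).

1. B_x = 2207/197  [E, D, B are collinear ∩ CB ⟂ ED]
2. B_y = 2136/197  [E, D, B are collinear ∩ CB ⟂ ED]
   → B = (2207/197, 2136/197)
3. A_x = 6344/591  [line 228/197·x + 3192/197·y + -16112/197 = 0 ∩ |AC|² = 544585/1773]
4. A_y = 2530/591  [line 228/197·x + 3192/197·y + -16112/197 = 0 ∩ |AC|² = 544585/1773]
   → A = (6344/591, 2530/591)

A = (6344/591, 2530/591)
B = (2207/197, 2136/197)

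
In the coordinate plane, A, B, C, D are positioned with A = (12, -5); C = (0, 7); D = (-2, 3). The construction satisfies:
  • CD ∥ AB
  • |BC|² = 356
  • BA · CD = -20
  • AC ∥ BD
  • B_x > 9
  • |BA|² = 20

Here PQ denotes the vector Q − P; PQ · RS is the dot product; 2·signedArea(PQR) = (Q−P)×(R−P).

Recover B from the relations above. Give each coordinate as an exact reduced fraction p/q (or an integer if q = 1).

1. B_x = 10  [AC ∥ BD ∩ CD ∥ AB]
2. B_y = -9  [AC ∥ BD ∩ CD ∥ AB]
   → B = (10, -9)

B = (10, -9)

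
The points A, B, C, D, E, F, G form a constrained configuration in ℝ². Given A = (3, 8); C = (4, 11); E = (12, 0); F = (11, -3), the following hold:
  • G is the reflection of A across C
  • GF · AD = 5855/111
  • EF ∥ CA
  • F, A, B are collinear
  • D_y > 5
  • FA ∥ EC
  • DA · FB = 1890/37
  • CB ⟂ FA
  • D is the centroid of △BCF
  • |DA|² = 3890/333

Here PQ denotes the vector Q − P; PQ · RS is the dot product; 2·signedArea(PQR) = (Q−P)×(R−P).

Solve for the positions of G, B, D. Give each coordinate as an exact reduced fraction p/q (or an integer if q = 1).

1. G_x = 5  [G is the reflection of A across C]
2. G_y = 14  [G is the reflection of A across C]
   → G = (5, 14)
3. B_x = 71/37  [F, A, B are collinear ∩ CB ⟂ FA]
4. B_y = 351/37  [F, A, B are collinear ∩ CB ⟂ FA]
   → B = (71/37, 351/37)
5. D_x = 626/111  [D is the centroid of △BCF]
6. D_y = 647/111  [D is the centroid of △BCF]
   → D = (626/111, 647/111)

B = (71/37, 351/37)
D = (626/111, 647/111)
G = (5, 14)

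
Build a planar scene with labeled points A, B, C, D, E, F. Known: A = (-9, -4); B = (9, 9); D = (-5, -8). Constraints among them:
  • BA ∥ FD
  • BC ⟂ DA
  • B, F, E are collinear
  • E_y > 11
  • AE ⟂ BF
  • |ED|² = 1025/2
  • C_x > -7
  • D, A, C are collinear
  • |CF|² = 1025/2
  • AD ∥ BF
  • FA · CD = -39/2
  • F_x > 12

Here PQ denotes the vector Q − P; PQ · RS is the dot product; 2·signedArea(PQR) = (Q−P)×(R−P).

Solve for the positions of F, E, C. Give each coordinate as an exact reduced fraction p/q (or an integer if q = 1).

C = (-13/2, -13/2)
E = (13/2, 23/2)
F = (13, 5)

1. F_x = 13  [BA ∥ FD ∩ AD ∥ BF]
2. F_y = 5  [BA ∥ FD ∩ AD ∥ BF]
   → F = (13, 5)
3. E_x = 13/2  [B, F, E are collinear ∩ AE ⟂ BF]
4. E_y = 23/2  [B, F, E are collinear ∩ AE ⟂ BF]
   → E = (13/2, 23/2)
5. C_x = -13/2  [D, A, C are collinear ∩ BC ⟂ DA]
6. C_y = -13/2  [D, A, C are collinear ∩ BC ⟂ DA]
   → C = (-13/2, -13/2)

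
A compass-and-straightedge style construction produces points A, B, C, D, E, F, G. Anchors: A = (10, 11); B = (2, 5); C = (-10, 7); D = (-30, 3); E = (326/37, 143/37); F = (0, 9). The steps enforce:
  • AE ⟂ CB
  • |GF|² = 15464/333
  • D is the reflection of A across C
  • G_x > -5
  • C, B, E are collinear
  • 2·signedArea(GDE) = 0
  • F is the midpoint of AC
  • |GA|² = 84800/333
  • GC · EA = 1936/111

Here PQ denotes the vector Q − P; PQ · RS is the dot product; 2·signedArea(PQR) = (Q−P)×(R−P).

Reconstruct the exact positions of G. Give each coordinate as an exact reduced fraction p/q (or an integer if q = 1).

G = (-458/111, 397/111)

1. G_x = -458/111  [2·signedArea(GDE) = 0 ∩ GC · EA = 1936/111]
2. G_y = 397/111  [2·signedArea(GDE) = 0 ∩ GC · EA = 1936/111]
   → G = (-458/111, 397/111)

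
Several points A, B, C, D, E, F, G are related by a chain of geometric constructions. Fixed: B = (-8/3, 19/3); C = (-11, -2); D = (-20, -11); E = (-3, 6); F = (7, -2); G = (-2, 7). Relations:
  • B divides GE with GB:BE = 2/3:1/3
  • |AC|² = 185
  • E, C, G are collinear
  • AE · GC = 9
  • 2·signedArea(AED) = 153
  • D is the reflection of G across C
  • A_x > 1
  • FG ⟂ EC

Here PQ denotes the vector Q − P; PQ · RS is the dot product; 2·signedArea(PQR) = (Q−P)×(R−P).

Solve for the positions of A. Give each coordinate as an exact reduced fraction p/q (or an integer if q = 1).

1. A_x = 2  [AE · GC = 9 ∩ 2·signedArea(AED) = 153]
2. A_y = 2  [AE · GC = 9 ∩ 2·signedArea(AED) = 153]
   → A = (2, 2)

A = (2, 2)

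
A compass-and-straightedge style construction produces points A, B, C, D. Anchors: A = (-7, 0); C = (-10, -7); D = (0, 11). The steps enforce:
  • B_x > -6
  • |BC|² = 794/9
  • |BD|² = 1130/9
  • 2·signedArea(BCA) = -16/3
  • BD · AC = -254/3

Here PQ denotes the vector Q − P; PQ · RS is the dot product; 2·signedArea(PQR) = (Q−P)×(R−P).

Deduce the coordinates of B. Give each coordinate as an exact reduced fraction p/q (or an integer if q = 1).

B = (-17/3, 4/3)

1. B_x = -17/3  [2·signedArea(BCA) = -16/3 ∩ BD · AC = -254/3]
2. B_y = 4/3  [2·signedArea(BCA) = -16/3 ∩ BD · AC = -254/3]
   → B = (-17/3, 4/3)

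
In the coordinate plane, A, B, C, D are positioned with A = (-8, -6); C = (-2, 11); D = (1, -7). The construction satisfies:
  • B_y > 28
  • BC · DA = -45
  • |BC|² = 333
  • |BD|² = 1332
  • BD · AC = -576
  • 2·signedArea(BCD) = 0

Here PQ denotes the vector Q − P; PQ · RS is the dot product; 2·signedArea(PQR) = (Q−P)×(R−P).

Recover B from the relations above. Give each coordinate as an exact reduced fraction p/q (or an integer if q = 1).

1. B_x = -5  [2·signedArea(BCD) = 0 ∩ BC · DA = -45]
2. B_y = 29  [2·signedArea(BCD) = 0 ∩ BC · DA = -45]
   → B = (-5, 29)

B = (-5, 29)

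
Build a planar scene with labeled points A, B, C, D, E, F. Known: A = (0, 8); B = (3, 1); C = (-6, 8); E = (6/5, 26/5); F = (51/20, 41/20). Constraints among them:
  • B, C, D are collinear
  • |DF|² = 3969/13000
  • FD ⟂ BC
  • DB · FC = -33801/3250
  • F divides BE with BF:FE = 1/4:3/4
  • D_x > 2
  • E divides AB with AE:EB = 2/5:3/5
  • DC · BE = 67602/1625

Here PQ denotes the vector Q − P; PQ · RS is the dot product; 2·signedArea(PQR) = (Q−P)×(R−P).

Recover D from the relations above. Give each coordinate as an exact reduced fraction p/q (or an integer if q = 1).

D = (1437/650, 1049/650)

1. D_x = 1437/650  [B, C, D are collinear ∩ FD ⟂ BC]
2. D_y = 1049/650  [B, C, D are collinear ∩ FD ⟂ BC]
   → D = (1437/650, 1049/650)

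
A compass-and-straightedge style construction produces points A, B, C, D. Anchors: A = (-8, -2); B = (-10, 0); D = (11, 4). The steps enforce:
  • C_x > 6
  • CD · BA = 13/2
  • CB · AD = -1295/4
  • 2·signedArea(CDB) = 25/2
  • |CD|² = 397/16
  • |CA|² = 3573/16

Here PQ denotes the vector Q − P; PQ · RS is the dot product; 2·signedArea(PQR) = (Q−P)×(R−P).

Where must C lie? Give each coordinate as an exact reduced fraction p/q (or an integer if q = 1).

C = (25/4, 5/2)

1. C_x = 25/4  [CD · BA = 13/2 ∩ 2·signedArea(CDB) = 25/2]
2. C_y = 5/2  [CD · BA = 13/2 ∩ 2·signedArea(CDB) = 25/2]
   → C = (25/4, 5/2)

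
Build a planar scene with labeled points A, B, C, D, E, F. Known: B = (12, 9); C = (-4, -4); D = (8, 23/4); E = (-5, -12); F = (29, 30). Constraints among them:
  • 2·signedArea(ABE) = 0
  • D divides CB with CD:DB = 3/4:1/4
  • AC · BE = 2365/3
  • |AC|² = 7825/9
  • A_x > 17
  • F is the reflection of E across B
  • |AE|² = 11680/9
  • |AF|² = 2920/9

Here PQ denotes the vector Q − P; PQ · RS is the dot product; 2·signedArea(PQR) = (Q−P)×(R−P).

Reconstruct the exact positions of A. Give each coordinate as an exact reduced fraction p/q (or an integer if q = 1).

1. A_x = 53/3  [2·signedArea(ABE) = 0 ∩ AC · BE = 2365/3]
2. A_y = 16  [2·signedArea(ABE) = 0 ∩ AC · BE = 2365/3]
   → A = (53/3, 16)

A = (53/3, 16)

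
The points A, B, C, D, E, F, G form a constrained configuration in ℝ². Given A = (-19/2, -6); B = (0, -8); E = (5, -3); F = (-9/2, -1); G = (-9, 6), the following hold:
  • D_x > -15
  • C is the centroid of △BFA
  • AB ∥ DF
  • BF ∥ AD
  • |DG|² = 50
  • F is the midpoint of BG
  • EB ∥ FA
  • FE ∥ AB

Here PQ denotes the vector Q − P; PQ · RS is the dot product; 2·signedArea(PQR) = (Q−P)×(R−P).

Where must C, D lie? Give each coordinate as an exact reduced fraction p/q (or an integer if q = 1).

1. C_x = -14/3  [C is the centroid of △BFA]
2. C_y = -5  [C is the centroid of △BFA]
   → C = (-14/3, -5)
3. D_x = -14  [AB ∥ DF ∩ BF ∥ AD]
4. D_y = 1  [AB ∥ DF ∩ BF ∥ AD]
   → D = (-14, 1)

C = (-14/3, -5)
D = (-14, 1)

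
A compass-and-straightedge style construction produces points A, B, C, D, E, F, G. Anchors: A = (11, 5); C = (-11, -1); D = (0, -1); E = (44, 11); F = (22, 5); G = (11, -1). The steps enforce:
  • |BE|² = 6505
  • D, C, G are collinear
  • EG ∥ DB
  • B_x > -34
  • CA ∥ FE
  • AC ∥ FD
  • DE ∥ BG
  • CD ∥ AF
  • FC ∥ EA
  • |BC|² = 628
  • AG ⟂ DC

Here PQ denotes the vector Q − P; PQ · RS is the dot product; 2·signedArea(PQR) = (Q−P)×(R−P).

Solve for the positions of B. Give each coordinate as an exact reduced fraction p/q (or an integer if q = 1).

1. B_x = -33  [DE ∥ BG ∩ EG ∥ DB]
2. B_y = -13  [DE ∥ BG ∩ EG ∥ DB]
   → B = (-33, -13)

B = (-33, -13)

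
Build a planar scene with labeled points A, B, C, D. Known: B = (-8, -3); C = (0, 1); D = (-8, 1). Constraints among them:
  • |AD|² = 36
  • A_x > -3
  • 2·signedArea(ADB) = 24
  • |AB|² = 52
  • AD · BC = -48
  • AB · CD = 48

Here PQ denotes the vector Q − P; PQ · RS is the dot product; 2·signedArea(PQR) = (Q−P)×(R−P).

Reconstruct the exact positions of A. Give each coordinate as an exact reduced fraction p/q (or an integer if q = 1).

A = (-2, 1)

1. A_x = -2  [AD · BC = -48 ∩ AB · CD = 48]
2. A_y = 1  [AD · BC = -48 ∩ AB · CD = 48]
   → A = (-2, 1)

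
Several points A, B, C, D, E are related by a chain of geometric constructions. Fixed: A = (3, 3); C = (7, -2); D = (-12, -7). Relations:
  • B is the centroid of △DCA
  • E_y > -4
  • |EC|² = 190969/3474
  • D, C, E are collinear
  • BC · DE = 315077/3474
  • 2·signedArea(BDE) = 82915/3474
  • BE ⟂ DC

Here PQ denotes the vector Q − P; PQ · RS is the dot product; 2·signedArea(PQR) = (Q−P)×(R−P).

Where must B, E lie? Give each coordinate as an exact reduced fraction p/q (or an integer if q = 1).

B = (-2/3, -2)
E = (-197/1158, -4501/1158)

1. B_x = -2/3  [B is the centroid of △DCA]
2. B_y = -2  [B is the centroid of △DCA]
   → B = (-2/3, -2)
3. E_x = -197/1158  [D, C, E are collinear ∩ BE ⟂ DC]
4. E_y = -4501/1158  [D, C, E are collinear ∩ BE ⟂ DC]
   → E = (-197/1158, -4501/1158)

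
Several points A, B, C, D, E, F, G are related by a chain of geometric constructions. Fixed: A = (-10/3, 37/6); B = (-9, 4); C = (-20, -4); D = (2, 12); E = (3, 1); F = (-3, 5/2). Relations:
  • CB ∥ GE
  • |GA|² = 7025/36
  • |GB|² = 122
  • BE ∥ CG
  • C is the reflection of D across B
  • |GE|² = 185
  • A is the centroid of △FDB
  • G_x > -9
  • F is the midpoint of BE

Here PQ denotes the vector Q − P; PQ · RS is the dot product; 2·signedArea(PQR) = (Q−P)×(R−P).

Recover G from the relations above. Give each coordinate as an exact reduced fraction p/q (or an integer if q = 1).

1. G_x = -8  [CB ∥ GE ∩ BE ∥ CG]
2. G_y = -7  [CB ∥ GE ∩ BE ∥ CG]
   → G = (-8, -7)

G = (-8, -7)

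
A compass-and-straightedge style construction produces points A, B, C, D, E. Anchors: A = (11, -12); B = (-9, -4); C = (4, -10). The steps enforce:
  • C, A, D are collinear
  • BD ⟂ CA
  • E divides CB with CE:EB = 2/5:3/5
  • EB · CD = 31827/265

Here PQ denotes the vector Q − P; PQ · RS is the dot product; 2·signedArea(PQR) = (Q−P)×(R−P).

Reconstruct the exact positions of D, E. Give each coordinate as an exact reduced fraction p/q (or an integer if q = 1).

D = (-509/53, -324/53)
E = (-6/5, -38/5)

1. D_x = -509/53  [C, A, D are collinear ∩ BD ⟂ CA]
2. D_y = -324/53  [C, A, D are collinear ∩ BD ⟂ CA]
   → D = (-509/53, -324/53)
3. E_x = -6/5  [E divides CB with CE:EB = 2/5:3/5]
4. E_y = -38/5  [E divides CB with CE:EB = 2/5:3/5]
   → E = (-6/5, -38/5)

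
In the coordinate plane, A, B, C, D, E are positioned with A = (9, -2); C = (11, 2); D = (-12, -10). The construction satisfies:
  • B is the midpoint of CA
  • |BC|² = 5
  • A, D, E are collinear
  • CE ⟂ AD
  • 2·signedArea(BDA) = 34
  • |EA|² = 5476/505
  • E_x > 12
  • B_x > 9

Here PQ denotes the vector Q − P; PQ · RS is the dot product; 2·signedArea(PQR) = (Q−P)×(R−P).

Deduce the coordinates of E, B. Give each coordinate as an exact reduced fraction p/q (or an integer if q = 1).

B = (10, 0)
E = (6099/505, -418/505)

1. E_x = 6099/505  [A, D, E are collinear ∩ CE ⟂ AD]
2. E_y = -418/505  [A, D, E are collinear ∩ CE ⟂ AD]
   → E = (6099/505, -418/505)
3. B_x = 10  [B is the midpoint of CA]
4. B_y = 0  [B is the midpoint of CA]
   → B = (10, 0)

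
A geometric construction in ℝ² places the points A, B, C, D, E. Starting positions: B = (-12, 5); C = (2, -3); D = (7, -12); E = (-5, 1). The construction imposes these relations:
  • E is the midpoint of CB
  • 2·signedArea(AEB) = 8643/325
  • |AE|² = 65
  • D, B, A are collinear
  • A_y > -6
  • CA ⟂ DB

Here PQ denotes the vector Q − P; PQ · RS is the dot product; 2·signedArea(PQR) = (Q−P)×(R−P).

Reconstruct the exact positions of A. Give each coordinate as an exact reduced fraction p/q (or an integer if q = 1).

1. A_x = -81/325  [D, B, A are collinear ∩ CA ⟂ DB]
2. A_y = -1792/325  [D, B, A are collinear ∩ CA ⟂ DB]
   → A = (-81/325, -1792/325)

A = (-81/325, -1792/325)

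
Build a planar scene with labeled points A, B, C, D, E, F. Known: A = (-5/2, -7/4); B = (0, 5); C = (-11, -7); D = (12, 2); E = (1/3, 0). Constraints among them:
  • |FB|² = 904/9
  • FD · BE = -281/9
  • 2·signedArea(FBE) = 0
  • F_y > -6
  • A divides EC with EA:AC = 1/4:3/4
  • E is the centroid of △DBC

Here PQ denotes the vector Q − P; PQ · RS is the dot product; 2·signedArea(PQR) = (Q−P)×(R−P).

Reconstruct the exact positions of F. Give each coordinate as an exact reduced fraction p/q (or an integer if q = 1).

F = (2/3, -5)

1. F_x = 2/3  [2·signedArea(FBE) = 0 ∩ FD · BE = -281/9]
2. F_y = -5  [2·signedArea(FBE) = 0 ∩ FD · BE = -281/9]
   → F = (2/3, -5)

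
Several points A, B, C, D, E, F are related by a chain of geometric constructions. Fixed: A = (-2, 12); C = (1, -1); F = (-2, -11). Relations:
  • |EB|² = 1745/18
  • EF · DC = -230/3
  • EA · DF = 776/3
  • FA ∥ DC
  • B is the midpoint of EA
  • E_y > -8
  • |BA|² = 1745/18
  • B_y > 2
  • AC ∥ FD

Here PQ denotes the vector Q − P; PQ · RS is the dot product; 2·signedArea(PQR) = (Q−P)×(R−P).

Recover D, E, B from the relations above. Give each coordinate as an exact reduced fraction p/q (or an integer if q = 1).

B = (-3/2, 13/6)
D = (1, -24)
E = (-1, -23/3)

1. D_x = 1  [FA ∥ DC ∩ AC ∥ FD]
2. D_y = -24  [FA ∥ DC ∩ AC ∥ FD]
   → D = (1, -24)
3. E_x = -1  [EA · DF = 776/3 ∩ EF · DC = -230/3]
4. E_y = -23/3  [EA · DF = 776/3 ∩ EF · DC = -230/3]
   → E = (-1, -23/3)
5. B_x = -3/2  [B is the midpoint of EA]
6. B_y = 13/6  [B is the midpoint of EA]
   → B = (-3/2, 13/6)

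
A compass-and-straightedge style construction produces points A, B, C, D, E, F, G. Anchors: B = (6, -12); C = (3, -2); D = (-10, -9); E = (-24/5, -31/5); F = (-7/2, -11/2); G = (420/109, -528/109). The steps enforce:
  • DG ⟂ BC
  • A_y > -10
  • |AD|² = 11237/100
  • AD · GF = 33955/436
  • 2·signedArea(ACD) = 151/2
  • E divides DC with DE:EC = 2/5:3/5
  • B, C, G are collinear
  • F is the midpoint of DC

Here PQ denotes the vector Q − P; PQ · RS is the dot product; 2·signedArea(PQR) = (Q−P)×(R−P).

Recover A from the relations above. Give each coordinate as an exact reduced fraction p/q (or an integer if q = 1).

A = (3/5, -91/10)

1. A_x = 3/5  [2·signedArea(ACD) = 151/2 ∩ AD · GF = 33955/436]
2. A_y = -91/10  [2·signedArea(ACD) = 151/2 ∩ AD · GF = 33955/436]
   → A = (3/5, -91/10)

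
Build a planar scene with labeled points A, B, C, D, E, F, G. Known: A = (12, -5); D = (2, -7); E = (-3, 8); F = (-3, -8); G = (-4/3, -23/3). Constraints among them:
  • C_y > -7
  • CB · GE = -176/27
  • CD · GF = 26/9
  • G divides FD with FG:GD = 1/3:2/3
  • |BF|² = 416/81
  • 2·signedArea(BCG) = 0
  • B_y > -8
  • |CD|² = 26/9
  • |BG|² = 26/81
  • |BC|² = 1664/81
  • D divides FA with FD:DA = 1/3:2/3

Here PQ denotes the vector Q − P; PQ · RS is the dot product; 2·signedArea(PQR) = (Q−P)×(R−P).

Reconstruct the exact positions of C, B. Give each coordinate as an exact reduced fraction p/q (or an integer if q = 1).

B = (-7/9, -68/9)
C = (11/3, -20/3)

1. C_x = 11/3  [line 5/3·x + 1/3·y + -35/9 = 0 ∩ |CD|² = 26/9]
2. C_y = -20/3  [line 5/3·x + 1/3·y + -35/9 = 0 ∩ |CD|² = 26/9]
   → C = (11/3, -20/3)
3. B_x = -7/9  [CB · GE = -176/27 ∩ 2·signedArea(BCG) = 0]
4. B_y = -68/9  [CB · GE = -176/27 ∩ 2·signedArea(BCG) = 0]
   → B = (-7/9, -68/9)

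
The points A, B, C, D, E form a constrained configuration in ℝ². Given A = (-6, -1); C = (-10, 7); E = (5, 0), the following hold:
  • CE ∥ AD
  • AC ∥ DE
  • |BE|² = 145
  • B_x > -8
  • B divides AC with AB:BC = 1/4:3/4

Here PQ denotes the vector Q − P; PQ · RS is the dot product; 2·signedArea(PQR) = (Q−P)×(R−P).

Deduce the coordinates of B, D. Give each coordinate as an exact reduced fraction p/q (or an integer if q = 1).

1. B_x = -7  [B divides AC with AB:BC = 1/4:3/4]
2. B_y = 1  [B divides AC with AB:BC = 1/4:3/4]
   → B = (-7, 1)
3. D_x = 9  [AC ∥ DE ∩ CE ∥ AD]
4. D_y = -8  [AC ∥ DE ∩ CE ∥ AD]
   → D = (9, -8)

B = (-7, 1)
D = (9, -8)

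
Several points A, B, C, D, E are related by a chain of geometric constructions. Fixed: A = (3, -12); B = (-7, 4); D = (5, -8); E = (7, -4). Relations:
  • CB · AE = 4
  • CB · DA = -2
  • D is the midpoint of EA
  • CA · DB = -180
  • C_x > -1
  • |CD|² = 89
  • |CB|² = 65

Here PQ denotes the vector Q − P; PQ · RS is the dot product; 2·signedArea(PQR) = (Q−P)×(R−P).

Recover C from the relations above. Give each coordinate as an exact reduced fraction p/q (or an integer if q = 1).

1. C_x = 0  [CB · DA = -2 ∩ CA · DB = -180]
2. C_y = 0  [CB · DA = -2 ∩ CA · DB = -180]
   → C = (0, 0)

C = (0, 0)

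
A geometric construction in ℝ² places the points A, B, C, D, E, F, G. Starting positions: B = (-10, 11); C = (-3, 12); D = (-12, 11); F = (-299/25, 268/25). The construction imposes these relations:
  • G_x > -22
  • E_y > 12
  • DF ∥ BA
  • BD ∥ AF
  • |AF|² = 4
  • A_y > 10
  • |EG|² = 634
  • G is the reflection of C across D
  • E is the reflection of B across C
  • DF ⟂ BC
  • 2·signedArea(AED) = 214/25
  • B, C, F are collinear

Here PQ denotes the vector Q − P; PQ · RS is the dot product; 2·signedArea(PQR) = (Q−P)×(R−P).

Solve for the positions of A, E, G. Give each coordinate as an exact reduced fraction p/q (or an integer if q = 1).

A = (-249/25, 268/25)
E = (4, 13)
G = (-21, 10)

1. A_x = -249/25  [BD ∥ AF ∩ DF ∥ BA]
2. A_y = 268/25  [BD ∥ AF ∩ DF ∥ BA]
   → A = (-249/25, 268/25)
3. E_x = 4  [E is the reflection of B across C]
4. E_y = 13  [E is the reflection of B across C]
   → E = (4, 13)
5. G_x = -21  [G is the reflection of C across D]
6. G_y = 10  [G is the reflection of C across D]
   → G = (-21, 10)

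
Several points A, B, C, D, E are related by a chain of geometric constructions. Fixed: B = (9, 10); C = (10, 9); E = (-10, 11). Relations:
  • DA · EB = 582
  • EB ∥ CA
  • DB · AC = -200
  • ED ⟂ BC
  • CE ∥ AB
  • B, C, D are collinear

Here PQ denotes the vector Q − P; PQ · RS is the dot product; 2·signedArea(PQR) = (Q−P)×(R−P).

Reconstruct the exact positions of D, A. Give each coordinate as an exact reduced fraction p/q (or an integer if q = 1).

1. D_x = -1  [B, C, D are collinear ∩ ED ⟂ BC]
2. D_y = 20  [B, C, D are collinear ∩ ED ⟂ BC]
   → D = (-1, 20)
3. A_x = 29  [CE ∥ AB ∩ EB ∥ CA]
4. A_y = 8  [CE ∥ AB ∩ EB ∥ CA]
   → A = (29, 8)

A = (29, 8)
D = (-1, 20)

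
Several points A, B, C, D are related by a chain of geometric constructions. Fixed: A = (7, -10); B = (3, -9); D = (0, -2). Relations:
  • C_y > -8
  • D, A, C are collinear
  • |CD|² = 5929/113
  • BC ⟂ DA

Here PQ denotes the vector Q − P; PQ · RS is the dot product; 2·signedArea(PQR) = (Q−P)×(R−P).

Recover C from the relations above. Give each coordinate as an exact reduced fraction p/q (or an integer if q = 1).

C = (539/113, -842/113)

1. C_x = 539/113  [D, A, C are collinear ∩ BC ⟂ DA]
2. C_y = -842/113  [D, A, C are collinear ∩ BC ⟂ DA]
   → C = (539/113, -842/113)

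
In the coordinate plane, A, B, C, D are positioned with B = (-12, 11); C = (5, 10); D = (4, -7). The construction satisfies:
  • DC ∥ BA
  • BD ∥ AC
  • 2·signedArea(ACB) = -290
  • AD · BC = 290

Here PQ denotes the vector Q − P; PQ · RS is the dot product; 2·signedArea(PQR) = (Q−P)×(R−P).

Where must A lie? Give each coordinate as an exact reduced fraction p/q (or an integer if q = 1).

A = (-11, 28)

1. A_x = -11  [BD ∥ AC ∩ DC ∥ BA]
2. A_y = 28  [BD ∥ AC ∩ DC ∥ BA]
   → A = (-11, 28)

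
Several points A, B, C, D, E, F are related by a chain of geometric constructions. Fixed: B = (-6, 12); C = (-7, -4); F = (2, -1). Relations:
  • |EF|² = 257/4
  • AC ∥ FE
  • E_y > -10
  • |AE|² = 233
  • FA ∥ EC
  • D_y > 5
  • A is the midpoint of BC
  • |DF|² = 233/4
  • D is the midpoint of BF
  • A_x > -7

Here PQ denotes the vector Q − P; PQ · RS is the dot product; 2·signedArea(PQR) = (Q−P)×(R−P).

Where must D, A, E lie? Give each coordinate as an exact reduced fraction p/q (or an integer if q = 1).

A = (-13/2, 4)
D = (-2, 11/2)
E = (3/2, -9)

1. D_x = -2  [D is the midpoint of BF]
2. D_y = 11/2  [D is the midpoint of BF]
   → D = (-2, 11/2)
3. A_x = -13/2  [A is the midpoint of BC]
4. A_y = 4  [A is the midpoint of BC]
   → A = (-13/2, 4)
5. E_x = 3/2  [FA ∥ EC ∩ AC ∥ FE]
6. E_y = -9  [FA ∥ EC ∩ AC ∥ FE]
   → E = (3/2, -9)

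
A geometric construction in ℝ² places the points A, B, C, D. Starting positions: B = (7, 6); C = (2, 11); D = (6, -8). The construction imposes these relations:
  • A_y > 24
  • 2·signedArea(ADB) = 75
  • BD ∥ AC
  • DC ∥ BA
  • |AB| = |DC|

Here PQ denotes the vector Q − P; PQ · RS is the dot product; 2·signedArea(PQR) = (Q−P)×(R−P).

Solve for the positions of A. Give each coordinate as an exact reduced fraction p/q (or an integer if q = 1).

A = (3, 25)

1. A_x = 3  [BD ∥ AC ∩ DC ∥ BA]
2. A_y = 25  [BD ∥ AC ∩ DC ∥ BA]
   → A = (3, 25)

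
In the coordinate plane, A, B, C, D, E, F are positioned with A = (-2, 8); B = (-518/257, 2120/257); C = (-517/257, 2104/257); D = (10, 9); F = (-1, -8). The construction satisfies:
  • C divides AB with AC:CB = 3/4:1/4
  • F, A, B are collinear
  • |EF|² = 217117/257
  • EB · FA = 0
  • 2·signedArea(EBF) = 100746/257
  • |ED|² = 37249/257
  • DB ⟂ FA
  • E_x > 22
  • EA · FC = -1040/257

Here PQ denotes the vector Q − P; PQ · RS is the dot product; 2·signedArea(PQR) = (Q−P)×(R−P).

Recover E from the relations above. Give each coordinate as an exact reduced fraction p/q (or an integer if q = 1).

E = (5658/257, 2506/257)

1. E_x = 5658/257  [EB · FA = 0 ∩ 2·signedArea(EBF) = 100746/257]
2. E_y = 2506/257  [EB · FA = 0 ∩ 2·signedArea(EBF) = 100746/257]
   → E = (5658/257, 2506/257)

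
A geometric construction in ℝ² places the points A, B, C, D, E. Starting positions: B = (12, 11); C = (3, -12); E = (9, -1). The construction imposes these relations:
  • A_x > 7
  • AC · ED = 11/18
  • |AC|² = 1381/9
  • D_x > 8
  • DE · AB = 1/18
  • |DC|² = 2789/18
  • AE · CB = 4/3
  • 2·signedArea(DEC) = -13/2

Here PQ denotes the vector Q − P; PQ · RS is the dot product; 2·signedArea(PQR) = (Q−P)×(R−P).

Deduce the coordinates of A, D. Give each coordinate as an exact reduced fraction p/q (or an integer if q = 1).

1. D_x = 17/2  [line 11·x + -6·y + -197/2 = 0 ∩ |DC|² = 2789/18]
2. D_y = -5/6  [line 11·x + -6·y + -197/2 = 0 ∩ |DC|² = 2789/18]
   → D = (17/2, -5/6)
3. A_x = 8  [AE · CB = 4/3 ∩ DE · AB = 1/18]
4. A_y = -2/3  [AE · CB = 4/3 ∩ DE · AB = 1/18]
   → A = (8, -2/3)

A = (8, -2/3)
D = (17/2, -5/6)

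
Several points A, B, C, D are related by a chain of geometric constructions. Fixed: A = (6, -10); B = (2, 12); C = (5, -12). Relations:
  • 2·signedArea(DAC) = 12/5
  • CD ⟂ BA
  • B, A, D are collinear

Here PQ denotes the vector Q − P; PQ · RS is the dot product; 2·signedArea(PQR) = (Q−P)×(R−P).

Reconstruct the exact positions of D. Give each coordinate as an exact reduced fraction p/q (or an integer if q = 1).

D = (158/25, -294/25)

1. D_x = 158/25  [B, A, D are collinear ∩ CD ⟂ BA]
2. D_y = -294/25  [B, A, D are collinear ∩ CD ⟂ BA]
   → D = (158/25, -294/25)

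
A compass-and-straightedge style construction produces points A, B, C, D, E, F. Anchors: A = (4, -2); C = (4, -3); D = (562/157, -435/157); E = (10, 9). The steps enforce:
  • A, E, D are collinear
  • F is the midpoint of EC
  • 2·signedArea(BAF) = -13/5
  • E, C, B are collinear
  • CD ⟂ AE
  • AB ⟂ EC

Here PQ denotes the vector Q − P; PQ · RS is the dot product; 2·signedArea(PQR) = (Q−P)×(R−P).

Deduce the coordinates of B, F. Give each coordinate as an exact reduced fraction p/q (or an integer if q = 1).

1. B_x = 22/5  [E, C, B are collinear ∩ AB ⟂ EC]
2. B_y = -11/5  [E, C, B are collinear ∩ AB ⟂ EC]
   → B = (22/5, -11/5)
3. F_x = 7  [F is the midpoint of EC]
4. F_y = 3  [F is the midpoint of EC]
   → F = (7, 3)

B = (22/5, -11/5)
F = (7, 3)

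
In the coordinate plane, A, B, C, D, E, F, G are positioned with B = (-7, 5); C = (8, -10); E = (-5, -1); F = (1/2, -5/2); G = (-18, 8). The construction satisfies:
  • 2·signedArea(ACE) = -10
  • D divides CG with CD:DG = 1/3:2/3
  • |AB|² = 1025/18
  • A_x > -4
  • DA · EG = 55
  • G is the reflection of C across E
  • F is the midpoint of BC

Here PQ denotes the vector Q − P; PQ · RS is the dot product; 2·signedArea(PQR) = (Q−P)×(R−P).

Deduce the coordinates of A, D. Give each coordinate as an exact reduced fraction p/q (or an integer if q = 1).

A = (-19/6, -3/2)
D = (-2/3, -4)

1. A_x = -19/6  [line -9·x + -13·y + -48 = 0 ∩ |AB|² = 1025/18]
2. A_y = -3/2  [line -9·x + -13·y + -48 = 0 ∩ |AB|² = 1025/18]
   → A = (-19/6, -3/2)
3. D_x = -2/3  [D divides CG with CD:DG = 1/3:2/3]
4. D_y = -4  [D divides CG with CD:DG = 1/3:2/3]
   → D = (-2/3, -4)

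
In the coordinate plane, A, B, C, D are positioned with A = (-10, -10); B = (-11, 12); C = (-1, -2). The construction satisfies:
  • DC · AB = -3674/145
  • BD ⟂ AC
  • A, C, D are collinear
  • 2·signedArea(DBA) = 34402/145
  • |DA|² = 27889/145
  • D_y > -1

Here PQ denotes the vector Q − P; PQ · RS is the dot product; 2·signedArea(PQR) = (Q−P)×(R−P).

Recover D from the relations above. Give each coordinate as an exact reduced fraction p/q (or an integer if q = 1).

D = (53/145, -114/145)

1. D_x = 53/145  [A, C, D are collinear ∩ BD ⟂ AC]
2. D_y = -114/145  [A, C, D are collinear ∩ BD ⟂ AC]
   → D = (53/145, -114/145)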